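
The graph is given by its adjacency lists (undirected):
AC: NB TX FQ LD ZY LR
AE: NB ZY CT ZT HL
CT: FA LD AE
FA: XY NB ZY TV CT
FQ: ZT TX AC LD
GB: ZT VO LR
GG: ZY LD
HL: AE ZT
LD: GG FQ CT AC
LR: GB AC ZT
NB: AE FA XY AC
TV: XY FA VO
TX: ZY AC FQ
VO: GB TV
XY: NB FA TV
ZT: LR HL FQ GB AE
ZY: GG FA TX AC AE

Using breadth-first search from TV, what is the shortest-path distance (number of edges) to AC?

3

Level 0: TV
Level 1: FA, VO, XY
Level 2: CT, GB, NB, ZY
Level 3: AC, AE, GG, LD, LR, TX, ZT
Level 4: FQ, HL
AC first appears at level 3.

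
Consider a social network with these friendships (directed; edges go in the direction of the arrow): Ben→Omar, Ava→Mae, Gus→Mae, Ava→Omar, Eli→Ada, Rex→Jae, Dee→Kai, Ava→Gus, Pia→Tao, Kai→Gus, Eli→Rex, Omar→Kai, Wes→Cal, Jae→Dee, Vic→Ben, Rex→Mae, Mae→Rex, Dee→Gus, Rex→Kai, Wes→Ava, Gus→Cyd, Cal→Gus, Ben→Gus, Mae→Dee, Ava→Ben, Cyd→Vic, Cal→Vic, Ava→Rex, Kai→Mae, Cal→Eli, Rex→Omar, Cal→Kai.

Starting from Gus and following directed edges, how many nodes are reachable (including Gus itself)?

BFS from Gus visits: Gus, Cyd, Mae, Vic, Dee, Rex, Ben, Kai, Jae, Omar
Reachable nodes: 10 of 17 total.

10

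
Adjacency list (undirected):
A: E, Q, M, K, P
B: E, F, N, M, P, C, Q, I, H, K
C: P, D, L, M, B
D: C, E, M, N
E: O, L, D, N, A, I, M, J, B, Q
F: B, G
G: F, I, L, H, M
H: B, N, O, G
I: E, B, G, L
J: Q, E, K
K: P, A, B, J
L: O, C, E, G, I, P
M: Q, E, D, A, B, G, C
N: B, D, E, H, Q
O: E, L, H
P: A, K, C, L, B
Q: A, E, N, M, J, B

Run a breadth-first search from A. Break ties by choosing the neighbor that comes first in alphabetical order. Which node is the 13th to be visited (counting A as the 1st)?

Visit A; enqueue E, K, M, P, Q → queue [E, K, M, P, Q]
Visit E; enqueue B, D, I, J, L, N, O → queue [K, M, P, Q, B, D, I, J, L, N, O]
Visit K → queue [M, P, Q, B, D, I, J, L, N, O]
Visit M; enqueue C, G → queue [P, Q, B, D, I, J, L, N, O, C, G]
Visit P → queue [Q, B, D, I, J, L, N, O, C, G]
Visit Q → queue [B, D, I, J, L, N, O, C, G]
Visit B; enqueue F, H → queue [D, I, J, L, N, O, C, G, F, H]
Visit D → queue [I, J, L, N, O, C, G, F, H]
Visit I → queue [J, L, N, O, C, G, F, H]
Visit J → queue [L, N, O, C, G, F, H]
Visit L → queue [N, O, C, G, F, H]
Visit N → queue [O, C, G, F, H]
Visit O → queue [C, G, F, H]
Visit C → queue [G, F, H]
Visit G → queue [F, H]
Visit F → queue [H]
Visit H → queue []

Visit order: A, E, K, M, P, Q, B, D, I, J, L, N, O, C, G, F, H

O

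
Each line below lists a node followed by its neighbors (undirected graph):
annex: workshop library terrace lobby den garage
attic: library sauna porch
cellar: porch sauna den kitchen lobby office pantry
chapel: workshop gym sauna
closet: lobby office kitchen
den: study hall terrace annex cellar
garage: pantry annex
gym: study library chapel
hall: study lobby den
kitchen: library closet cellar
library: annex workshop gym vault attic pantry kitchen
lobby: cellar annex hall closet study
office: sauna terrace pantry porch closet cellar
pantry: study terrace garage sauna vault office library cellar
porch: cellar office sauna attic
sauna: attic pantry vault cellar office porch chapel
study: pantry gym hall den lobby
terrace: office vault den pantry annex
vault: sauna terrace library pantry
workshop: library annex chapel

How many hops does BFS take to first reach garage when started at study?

Level 0: study
Level 1: den, gym, hall, lobby, pantry
Level 2: annex, cellar, chapel, closet, garage, library, office, sauna, terrace, vault
Level 3: attic, kitchen, porch, workshop
garage first appears at level 2.

2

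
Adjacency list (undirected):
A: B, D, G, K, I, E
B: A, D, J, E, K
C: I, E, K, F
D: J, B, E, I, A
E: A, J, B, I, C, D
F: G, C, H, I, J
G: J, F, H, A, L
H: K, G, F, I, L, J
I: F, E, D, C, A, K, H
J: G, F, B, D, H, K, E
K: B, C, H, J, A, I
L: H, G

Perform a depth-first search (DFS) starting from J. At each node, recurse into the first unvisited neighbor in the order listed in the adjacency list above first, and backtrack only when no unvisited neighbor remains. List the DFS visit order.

J → G → F → C → I → E → A → B → D → K → H → L

Visit J
J → G
G → F
F → C
C → I
I → E
E → A
A → B
B → D
B → K
K → H
H → L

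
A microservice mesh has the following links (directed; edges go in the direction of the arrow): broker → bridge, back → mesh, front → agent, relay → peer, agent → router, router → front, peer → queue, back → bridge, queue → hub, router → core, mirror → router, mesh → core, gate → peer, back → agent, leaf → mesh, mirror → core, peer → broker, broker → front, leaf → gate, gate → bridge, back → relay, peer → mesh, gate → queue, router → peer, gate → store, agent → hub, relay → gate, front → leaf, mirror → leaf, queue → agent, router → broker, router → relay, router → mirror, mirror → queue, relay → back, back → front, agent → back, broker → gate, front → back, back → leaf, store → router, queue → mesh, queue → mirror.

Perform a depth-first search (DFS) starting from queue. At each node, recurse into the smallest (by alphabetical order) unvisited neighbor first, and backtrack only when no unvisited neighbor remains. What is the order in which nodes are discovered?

queue agent back bridge front leaf gate peer broker mesh core store router mirror relay hub

Visit queue
queue → agent
agent → back
back → bridge
back → front
front → leaf
leaf → gate
gate → peer
peer → broker
peer → mesh
mesh → core
gate → store
store → router
router → mirror
router → relay
agent → hub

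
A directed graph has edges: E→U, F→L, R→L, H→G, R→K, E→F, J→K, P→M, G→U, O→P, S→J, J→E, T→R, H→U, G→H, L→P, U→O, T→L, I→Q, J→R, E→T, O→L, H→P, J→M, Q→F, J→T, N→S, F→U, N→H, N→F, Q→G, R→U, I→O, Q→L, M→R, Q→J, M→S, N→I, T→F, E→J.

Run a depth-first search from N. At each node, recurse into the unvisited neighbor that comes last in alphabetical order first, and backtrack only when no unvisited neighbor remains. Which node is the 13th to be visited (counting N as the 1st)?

Visit N
N → S
S → J
J → T
T → R
R → U
U → O
O → P
P → M
O → L
R → K
T → F
J → E
N → I
I → Q
Q → G
G → H

Visit order: N, S, J, T, R, U, O, P, M, L, K, F, E, I, Q, G, H

E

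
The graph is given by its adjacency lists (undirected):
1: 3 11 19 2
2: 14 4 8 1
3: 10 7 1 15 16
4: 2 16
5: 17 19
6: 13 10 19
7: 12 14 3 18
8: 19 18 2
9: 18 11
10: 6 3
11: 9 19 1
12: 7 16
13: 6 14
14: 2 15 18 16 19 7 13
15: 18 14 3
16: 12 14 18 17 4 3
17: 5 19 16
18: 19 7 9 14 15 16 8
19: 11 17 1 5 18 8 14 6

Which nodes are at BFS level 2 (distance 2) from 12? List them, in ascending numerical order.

Level 0: 12
Level 1: 7, 16
Level 2: 3, 4, 14, 17, 18
Level 3: 1, 2, 5, 8, 9, 10, 13, 15, 19
Level 4: 6, 11

3, 4, 14, 17, 18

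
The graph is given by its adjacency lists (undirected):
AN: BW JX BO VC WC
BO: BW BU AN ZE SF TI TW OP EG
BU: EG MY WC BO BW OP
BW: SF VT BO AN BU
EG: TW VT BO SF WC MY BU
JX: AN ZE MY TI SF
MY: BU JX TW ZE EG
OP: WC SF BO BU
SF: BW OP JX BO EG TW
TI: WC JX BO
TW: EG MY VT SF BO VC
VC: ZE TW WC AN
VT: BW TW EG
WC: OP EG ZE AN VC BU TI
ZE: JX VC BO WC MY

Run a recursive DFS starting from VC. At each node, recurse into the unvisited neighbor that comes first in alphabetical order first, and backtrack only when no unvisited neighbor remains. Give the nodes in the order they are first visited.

VC → AN → BO → BU → BW → SF → EG → MY → JX → TI → WC → OP → ZE → TW → VT

Visit VC
VC → AN
AN → BO
BO → BU
BU → BW
BW → SF
SF → EG
EG → MY
MY → JX
JX → TI
TI → WC
WC → OP
WC → ZE
MY → TW
TW → VT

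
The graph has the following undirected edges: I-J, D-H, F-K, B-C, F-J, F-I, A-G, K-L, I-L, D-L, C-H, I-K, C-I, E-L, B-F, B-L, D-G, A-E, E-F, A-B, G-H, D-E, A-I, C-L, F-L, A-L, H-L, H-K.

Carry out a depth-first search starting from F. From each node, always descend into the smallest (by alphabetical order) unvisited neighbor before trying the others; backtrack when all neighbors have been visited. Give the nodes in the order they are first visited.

Visit F
F → B
B → A
A → E
E → D
D → G
G → H
H → C
C → I
I → J
I → K
K → L

F -> B -> A -> E -> D -> G -> H -> C -> I -> J -> K -> L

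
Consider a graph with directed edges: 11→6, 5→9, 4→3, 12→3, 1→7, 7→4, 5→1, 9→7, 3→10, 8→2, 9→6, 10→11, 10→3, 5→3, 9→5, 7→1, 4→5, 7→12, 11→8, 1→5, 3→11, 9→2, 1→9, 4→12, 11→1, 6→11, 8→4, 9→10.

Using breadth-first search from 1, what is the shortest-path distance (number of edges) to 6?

2

Level 0: 1
Level 1: 5, 7, 9
Level 2: 2, 3, 4, 6, 10, 12
Level 3: 11
Level 4: 8
6 first appears at level 2.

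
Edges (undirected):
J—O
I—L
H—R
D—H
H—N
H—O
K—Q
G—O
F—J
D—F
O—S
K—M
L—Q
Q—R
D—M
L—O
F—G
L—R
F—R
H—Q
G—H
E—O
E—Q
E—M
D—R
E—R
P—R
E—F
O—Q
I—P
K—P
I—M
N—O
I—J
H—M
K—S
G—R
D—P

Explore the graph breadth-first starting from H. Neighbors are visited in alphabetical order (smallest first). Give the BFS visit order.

H, D, G, M, N, O, Q, R, F, P, E, I, K, J, L, S

Visit H; enqueue D, G, M, N, O, Q, R → queue [D, G, M, N, O, Q, R]
Visit D; enqueue F, P → queue [G, M, N, O, Q, R, F, P]
Visit G → queue [M, N, O, Q, R, F, P]
Visit M; enqueue E, I, K → queue [N, O, Q, R, F, P, E, I, K]
Visit N → queue [O, Q, R, F, P, E, I, K]
Visit O; enqueue J, L, S → queue [Q, R, F, P, E, I, K, J, L, S]
Visit Q → queue [R, F, P, E, I, K, J, L, S]
Visit R → queue [F, P, E, I, K, J, L, S]
Visit F → queue [P, E, I, K, J, L, S]
Visit P → queue [E, I, K, J, L, S]
Visit E → queue [I, K, J, L, S]
Visit I → queue [K, J, L, S]
Visit K → queue [J, L, S]
Visit J → queue [L, S]
Visit L → queue [S]
Visit S → queue []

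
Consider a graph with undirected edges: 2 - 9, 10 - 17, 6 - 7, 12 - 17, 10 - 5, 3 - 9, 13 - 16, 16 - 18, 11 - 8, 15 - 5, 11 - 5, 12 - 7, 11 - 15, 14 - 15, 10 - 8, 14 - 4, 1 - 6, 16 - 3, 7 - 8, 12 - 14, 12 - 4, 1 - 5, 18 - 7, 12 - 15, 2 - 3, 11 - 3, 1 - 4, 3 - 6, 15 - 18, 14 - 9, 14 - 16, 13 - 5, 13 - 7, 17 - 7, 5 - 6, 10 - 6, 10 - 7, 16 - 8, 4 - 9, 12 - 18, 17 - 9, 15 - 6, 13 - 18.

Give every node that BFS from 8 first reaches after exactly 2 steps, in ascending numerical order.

3, 5, 6, 12, 13, 14, 15, 17, 18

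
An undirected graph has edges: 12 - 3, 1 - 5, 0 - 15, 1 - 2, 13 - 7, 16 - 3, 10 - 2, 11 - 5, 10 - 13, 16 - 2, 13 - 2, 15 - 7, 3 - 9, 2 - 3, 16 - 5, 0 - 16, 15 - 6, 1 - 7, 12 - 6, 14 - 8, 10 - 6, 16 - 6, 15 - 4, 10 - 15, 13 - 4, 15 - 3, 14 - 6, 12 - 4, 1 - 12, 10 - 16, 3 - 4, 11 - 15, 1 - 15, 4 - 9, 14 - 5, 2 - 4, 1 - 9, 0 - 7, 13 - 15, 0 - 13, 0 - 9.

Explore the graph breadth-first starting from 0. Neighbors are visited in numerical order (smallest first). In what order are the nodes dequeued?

0 → 7 → 9 → 13 → 15 → 16 → 1 → 3 → 4 → 2 → 10 → 6 → 11 → 5 → 12 → 14 → 8

Visit 0; enqueue 7, 9, 13, 15, 16 → queue [7, 9, 13, 15, 16]
Visit 7; enqueue 1 → queue [9, 13, 15, 16, 1]
Visit 9; enqueue 3, 4 → queue [13, 15, 16, 1, 3, 4]
Visit 13; enqueue 2, 10 → queue [15, 16, 1, 3, 4, 2, 10]
Visit 15; enqueue 6, 11 → queue [16, 1, 3, 4, 2, 10, 6, 11]
Visit 16; enqueue 5 → queue [1, 3, 4, 2, 10, 6, 11, 5]
Visit 1; enqueue 12 → queue [3, 4, 2, 10, 6, 11, 5, 12]
Visit 3 → queue [4, 2, 10, 6, 11, 5, 12]
Visit 4 → queue [2, 10, 6, 11, 5, 12]
Visit 2 → queue [10, 6, 11, 5, 12]
Visit 10 → queue [6, 11, 5, 12]
Visit 6; enqueue 14 → queue [11, 5, 12, 14]
Visit 11 → queue [5, 12, 14]
Visit 5 → queue [12, 14]
Visit 12 → queue [14]
Visit 14; enqueue 8 → queue [8]
Visit 8 → queue []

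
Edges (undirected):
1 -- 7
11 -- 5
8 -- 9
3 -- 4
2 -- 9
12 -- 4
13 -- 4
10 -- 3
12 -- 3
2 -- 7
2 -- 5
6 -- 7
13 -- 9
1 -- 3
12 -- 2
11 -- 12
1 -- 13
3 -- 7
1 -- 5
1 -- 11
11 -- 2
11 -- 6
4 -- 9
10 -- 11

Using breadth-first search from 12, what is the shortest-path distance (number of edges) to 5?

Level 0: 12
Level 1: 2, 3, 4, 11
Level 2: 1, 5, 6, 7, 9, 10, 13
Level 3: 8
5 first appears at level 2.

2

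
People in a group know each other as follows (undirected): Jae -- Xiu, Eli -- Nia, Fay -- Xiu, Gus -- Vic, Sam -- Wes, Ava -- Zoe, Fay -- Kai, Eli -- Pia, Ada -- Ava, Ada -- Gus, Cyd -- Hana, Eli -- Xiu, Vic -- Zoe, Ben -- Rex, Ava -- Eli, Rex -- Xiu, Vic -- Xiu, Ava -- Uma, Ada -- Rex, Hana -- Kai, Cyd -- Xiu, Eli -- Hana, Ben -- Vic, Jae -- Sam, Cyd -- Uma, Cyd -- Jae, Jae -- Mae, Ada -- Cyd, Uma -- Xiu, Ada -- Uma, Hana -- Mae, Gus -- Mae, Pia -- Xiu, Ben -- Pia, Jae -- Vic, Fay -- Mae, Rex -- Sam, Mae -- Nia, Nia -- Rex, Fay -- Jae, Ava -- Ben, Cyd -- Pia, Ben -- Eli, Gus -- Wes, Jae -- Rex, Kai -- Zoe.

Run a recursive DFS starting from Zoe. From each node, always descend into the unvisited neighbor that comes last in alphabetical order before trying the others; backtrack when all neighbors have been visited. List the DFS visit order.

Zoe, Vic, Xiu, Uma, Cyd, Pia, Eli, Nia, Rex, Sam, Wes, Gus, Mae, Jae, Fay, Kai, Hana, Ada, Ava, Ben

Visit Zoe
Zoe → Vic
Vic → Xiu
Xiu → Uma
Uma → Cyd
Cyd → Pia
Pia → Eli
Eli → Nia
Nia → Rex
Rex → Sam
Sam → Wes
Wes → Gus
Gus → Mae
Mae → Jae
Jae → Fay
Fay → Kai
Kai → Hana
Gus → Ada
Ada → Ava
Ava → Ben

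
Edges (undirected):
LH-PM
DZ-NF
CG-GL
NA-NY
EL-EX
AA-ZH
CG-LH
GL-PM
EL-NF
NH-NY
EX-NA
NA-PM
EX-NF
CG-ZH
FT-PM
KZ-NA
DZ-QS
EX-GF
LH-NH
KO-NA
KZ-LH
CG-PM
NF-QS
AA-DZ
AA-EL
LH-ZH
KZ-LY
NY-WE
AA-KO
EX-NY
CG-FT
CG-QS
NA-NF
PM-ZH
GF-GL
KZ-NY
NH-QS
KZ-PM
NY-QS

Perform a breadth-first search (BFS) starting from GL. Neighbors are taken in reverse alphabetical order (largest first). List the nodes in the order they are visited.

GL -> PM -> GF -> CG -> ZH -> NA -> LH -> KZ -> FT -> EX -> QS -> AA -> NY -> NF -> KO -> NH -> LY -> EL -> DZ -> WE

Visit GL; enqueue PM, GF, CG → queue [PM, GF, CG]
Visit PM; enqueue ZH, NA, LH, KZ, FT → queue [GF, CG, ZH, NA, LH, KZ, FT]
Visit GF; enqueue EX → queue [CG, ZH, NA, LH, KZ, FT, EX]
Visit CG; enqueue QS → queue [ZH, NA, LH, KZ, FT, EX, QS]
Visit ZH; enqueue AA → queue [NA, LH, KZ, FT, EX, QS, AA]
Visit NA; enqueue NY, NF, KO → queue [LH, KZ, FT, EX, QS, AA, NY, NF, KO]
Visit LH; enqueue NH → queue [KZ, FT, EX, QS, AA, NY, NF, KO, NH]
Visit KZ; enqueue LY → queue [FT, EX, QS, AA, NY, NF, KO, NH, LY]
Visit FT → queue [EX, QS, AA, NY, NF, KO, NH, LY]
Visit EX; enqueue EL → queue [QS, AA, NY, NF, KO, NH, LY, EL]
Visit QS; enqueue DZ → queue [AA, NY, NF, KO, NH, LY, EL, DZ]
Visit AA → queue [NY, NF, KO, NH, LY, EL, DZ]
Visit NY; enqueue WE → queue [NF, KO, NH, LY, EL, DZ, WE]
Visit NF → queue [KO, NH, LY, EL, DZ, WE]
Visit KO → queue [NH, LY, EL, DZ, WE]
Visit NH → queue [LY, EL, DZ, WE]
Visit LY → queue [EL, DZ, WE]
Visit EL → queue [DZ, WE]
Visit DZ → queue [WE]
Visit WE → queue []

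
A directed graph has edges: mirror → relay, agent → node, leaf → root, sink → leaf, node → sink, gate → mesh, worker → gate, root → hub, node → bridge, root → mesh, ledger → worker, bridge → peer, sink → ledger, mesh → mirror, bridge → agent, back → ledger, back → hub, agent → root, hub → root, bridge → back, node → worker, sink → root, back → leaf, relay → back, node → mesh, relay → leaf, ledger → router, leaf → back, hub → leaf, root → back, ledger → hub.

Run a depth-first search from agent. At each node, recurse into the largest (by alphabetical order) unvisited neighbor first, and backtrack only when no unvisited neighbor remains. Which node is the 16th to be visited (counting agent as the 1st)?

Visit agent
agent → root
root → mesh
mesh → mirror
mirror → relay
relay → leaf
leaf → back
back → ledger
ledger → worker
worker → gate
ledger → router
ledger → hub
agent → node
node → sink
node → bridge
bridge → peer

Visit order: agent, root, mesh, mirror, relay, leaf, back, ledger, worker, gate, router, hub, node, sink, bridge, peer

peer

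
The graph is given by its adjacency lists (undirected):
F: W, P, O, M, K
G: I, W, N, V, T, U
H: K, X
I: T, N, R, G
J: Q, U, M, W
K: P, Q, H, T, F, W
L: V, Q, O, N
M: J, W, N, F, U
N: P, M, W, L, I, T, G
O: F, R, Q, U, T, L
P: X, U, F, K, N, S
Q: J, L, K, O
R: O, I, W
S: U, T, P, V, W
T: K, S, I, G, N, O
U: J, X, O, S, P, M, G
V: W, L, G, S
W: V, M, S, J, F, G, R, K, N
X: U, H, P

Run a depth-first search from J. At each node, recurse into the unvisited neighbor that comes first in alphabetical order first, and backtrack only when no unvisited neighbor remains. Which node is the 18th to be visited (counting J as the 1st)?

Visit J
J → M
M → F
F → K
K → H
H → X
X → P
P → N
N → G
G → I
I → R
R → O
O → L
L → Q
L → V
V → S
S → T
S → U
S → W

Visit order: J, M, F, K, H, X, P, N, G, I, R, O, L, Q, V, S, T, U, W

U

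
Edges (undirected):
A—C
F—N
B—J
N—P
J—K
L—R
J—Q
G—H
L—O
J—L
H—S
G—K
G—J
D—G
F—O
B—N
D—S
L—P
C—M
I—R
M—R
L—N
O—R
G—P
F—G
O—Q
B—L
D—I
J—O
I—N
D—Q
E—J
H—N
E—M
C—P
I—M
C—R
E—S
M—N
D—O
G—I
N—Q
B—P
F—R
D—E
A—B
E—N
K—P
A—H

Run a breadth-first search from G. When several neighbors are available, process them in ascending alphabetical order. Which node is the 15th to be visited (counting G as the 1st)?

Visit G; enqueue D, F, H, I, J, K, P → queue [D, F, H, I, J, K, P]
Visit D; enqueue E, O, Q, S → queue [F, H, I, J, K, P, E, O, Q, S]
Visit F; enqueue N, R → queue [H, I, J, K, P, E, O, Q, S, N, R]
Visit H; enqueue A → queue [I, J, K, P, E, O, Q, S, N, R, A]
Visit I; enqueue M → queue [J, K, P, E, O, Q, S, N, R, A, M]
Visit J; enqueue B, L → queue [K, P, E, O, Q, S, N, R, A, M, B, L]
Visit K → queue [P, E, O, Q, S, N, R, A, M, B, L]
Visit P; enqueue C → queue [E, O, Q, S, N, R, A, M, B, L, C]
Visit E → queue [O, Q, S, N, R, A, M, B, L, C]
Visit O → queue [Q, S, N, R, A, M, B, L, C]
Visit Q → queue [S, N, R, A, M, B, L, C]
Visit S → queue [N, R, A, M, B, L, C]
Visit N → queue [R, A, M, B, L, C]
Visit R → queue [A, M, B, L, C]
Visit A → queue [M, B, L, C]
Visit M → queue [B, L, C]
Visit B → queue [L, C]
Visit L → queue [C]
Visit C → queue []

Visit order: G, D, F, H, I, J, K, P, E, O, Q, S, N, R, A, M, B, L, C

A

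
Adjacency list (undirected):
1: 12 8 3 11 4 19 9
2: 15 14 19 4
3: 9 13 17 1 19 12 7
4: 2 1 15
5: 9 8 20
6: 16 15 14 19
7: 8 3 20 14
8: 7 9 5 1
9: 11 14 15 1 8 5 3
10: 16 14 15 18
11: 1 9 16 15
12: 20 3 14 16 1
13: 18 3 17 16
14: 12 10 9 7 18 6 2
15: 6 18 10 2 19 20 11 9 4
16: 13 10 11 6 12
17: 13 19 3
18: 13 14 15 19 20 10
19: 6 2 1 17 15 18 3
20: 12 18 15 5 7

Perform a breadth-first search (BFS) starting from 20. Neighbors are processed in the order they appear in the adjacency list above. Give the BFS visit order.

Visit 20; enqueue 12, 18, 15, 5, 7 → queue [12, 18, 15, 5, 7]
Visit 12; enqueue 3, 14, 16, 1 → queue [18, 15, 5, 7, 3, 14, 16, 1]
Visit 18; enqueue 13, 19, 10 → queue [15, 5, 7, 3, 14, 16, 1, 13, 19, 10]
Visit 15; enqueue 6, 2, 11, 9, 4 → queue [5, 7, 3, 14, 16, 1, 13, 19, 10, 6, 2, 11, 9, 4]
Visit 5; enqueue 8 → queue [7, 3, 14, 16, 1, 13, 19, 10, 6, 2, 11, 9, 4, 8]
Visit 7 → queue [3, 14, 16, 1, 13, 19, 10, 6, 2, 11, 9, 4, 8]
Visit 3; enqueue 17 → queue [14, 16, 1, 13, 19, 10, 6, 2, 11, 9, 4, 8, 17]
Visit 14 → queue [16, 1, 13, 19, 10, 6, 2, 11, 9, 4, 8, 17]
Visit 16 → queue [1, 13, 19, 10, 6, 2, 11, 9, 4, 8, 17]
Visit 1 → queue [13, 19, 10, 6, 2, 11, 9, 4, 8, 17]
Visit 13 → queue [19, 10, 6, 2, 11, 9, 4, 8, 17]
Visit 19 → queue [10, 6, 2, 11, 9, 4, 8, 17]
Visit 10 → queue [6, 2, 11, 9, 4, 8, 17]
Visit 6 → queue [2, 11, 9, 4, 8, 17]
Visit 2 → queue [11, 9, 4, 8, 17]
Visit 11 → queue [9, 4, 8, 17]
Visit 9 → queue [4, 8, 17]
Visit 4 → queue [8, 17]
Visit 8 → queue [17]
Visit 17 → queue []

20 -> 12 -> 18 -> 15 -> 5 -> 7 -> 3 -> 14 -> 16 -> 1 -> 13 -> 19 -> 10 -> 6 -> 2 -> 11 -> 9 -> 4 -> 8 -> 17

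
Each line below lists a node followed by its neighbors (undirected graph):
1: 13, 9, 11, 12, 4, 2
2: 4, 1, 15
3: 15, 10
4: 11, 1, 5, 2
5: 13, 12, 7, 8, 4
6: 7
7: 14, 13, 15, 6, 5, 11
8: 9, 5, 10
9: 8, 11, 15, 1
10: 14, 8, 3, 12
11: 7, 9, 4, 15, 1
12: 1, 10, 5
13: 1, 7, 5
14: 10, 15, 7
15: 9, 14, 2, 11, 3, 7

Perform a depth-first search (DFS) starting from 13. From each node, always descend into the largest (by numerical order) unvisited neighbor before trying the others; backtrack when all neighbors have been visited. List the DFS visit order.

13 -> 7 -> 15 -> 14 -> 10 -> 12 -> 5 -> 8 -> 9 -> 11 -> 4 -> 2 -> 1 -> 3 -> 6

Visit 13
13 → 7
7 → 15
15 → 14
14 → 10
10 → 12
12 → 5
5 → 8
8 → 9
9 → 11
11 → 4
4 → 2
2 → 1
10 → 3
7 → 6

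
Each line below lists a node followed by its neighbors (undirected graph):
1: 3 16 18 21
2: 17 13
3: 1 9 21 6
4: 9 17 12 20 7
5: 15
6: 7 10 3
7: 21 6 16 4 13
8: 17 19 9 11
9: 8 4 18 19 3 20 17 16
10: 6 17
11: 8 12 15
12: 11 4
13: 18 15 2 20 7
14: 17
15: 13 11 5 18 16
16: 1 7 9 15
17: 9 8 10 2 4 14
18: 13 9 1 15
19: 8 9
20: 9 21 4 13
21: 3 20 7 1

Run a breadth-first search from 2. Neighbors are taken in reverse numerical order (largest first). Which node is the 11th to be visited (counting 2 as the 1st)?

15

Visit 2; enqueue 17, 13 → queue [17, 13]
Visit 17; enqueue 14, 10, 9, 8, 4 → queue [13, 14, 10, 9, 8, 4]
Visit 13; enqueue 20, 18, 15, 7 → queue [14, 10, 9, 8, 4, 20, 18, 15, 7]
Visit 14 → queue [10, 9, 8, 4, 20, 18, 15, 7]
Visit 10; enqueue 6 → queue [9, 8, 4, 20, 18, 15, 7, 6]
Visit 9; enqueue 19, 16, 3 → queue [8, 4, 20, 18, 15, 7, 6, 19, 16, 3]
Visit 8; enqueue 11 → queue [4, 20, 18, 15, 7, 6, 19, 16, 3, 11]
Visit 4; enqueue 12 → queue [20, 18, 15, 7, 6, 19, 16, 3, 11, 12]
Visit 20; enqueue 21 → queue [18, 15, 7, 6, 19, 16, 3, 11, 12, 21]
Visit 18; enqueue 1 → queue [15, 7, 6, 19, 16, 3, 11, 12, 21, 1]
Visit 15; enqueue 5 → queue [7, 6, 19, 16, 3, 11, 12, 21, 1, 5]
Visit 7 → queue [6, 19, 16, 3, 11, 12, 21, 1, 5]
Visit 6 → queue [19, 16, 3, 11, 12, 21, 1, 5]
Visit 19 → queue [16, 3, 11, 12, 21, 1, 5]
Visit 16 → queue [3, 11, 12, 21, 1, 5]
Visit 3 → queue [11, 12, 21, 1, 5]
Visit 11 → queue [12, 21, 1, 5]
Visit 12 → queue [21, 1, 5]
Visit 21 → queue [1, 5]
Visit 1 → queue [5]
Visit 5 → queue []

Visit order: 2, 17, 13, 14, 10, 9, 8, 4, 20, 18, 15, 7, 6, 19, 16, 3, 11, 12, 21, 1, 5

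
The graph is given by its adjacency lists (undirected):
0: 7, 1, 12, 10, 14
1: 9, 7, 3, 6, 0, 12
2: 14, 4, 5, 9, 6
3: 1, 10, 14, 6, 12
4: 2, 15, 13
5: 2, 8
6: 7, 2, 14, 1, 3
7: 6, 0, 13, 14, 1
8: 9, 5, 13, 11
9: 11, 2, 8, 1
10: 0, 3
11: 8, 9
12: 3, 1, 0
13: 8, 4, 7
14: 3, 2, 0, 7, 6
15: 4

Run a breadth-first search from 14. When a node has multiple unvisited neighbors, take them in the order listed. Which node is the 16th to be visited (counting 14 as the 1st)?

11

Visit 14; enqueue 3, 2, 0, 7, 6 → queue [3, 2, 0, 7, 6]
Visit 3; enqueue 1, 10, 12 → queue [2, 0, 7, 6, 1, 10, 12]
Visit 2; enqueue 4, 5, 9 → queue [0, 7, 6, 1, 10, 12, 4, 5, 9]
Visit 0 → queue [7, 6, 1, 10, 12, 4, 5, 9]
Visit 7; enqueue 13 → queue [6, 1, 10, 12, 4, 5, 9, 13]
Visit 6 → queue [1, 10, 12, 4, 5, 9, 13]
Visit 1 → queue [10, 12, 4, 5, 9, 13]
Visit 10 → queue [12, 4, 5, 9, 13]
Visit 12 → queue [4, 5, 9, 13]
Visit 4; enqueue 15 → queue [5, 9, 13, 15]
Visit 5; enqueue 8 → queue [9, 13, 15, 8]
Visit 9; enqueue 11 → queue [13, 15, 8, 11]
Visit 13 → queue [15, 8, 11]
Visit 15 → queue [8, 11]
Visit 8 → queue [11]
Visit 11 → queue []

Visit order: 14, 3, 2, 0, 7, 6, 1, 10, 12, 4, 5, 9, 13, 15, 8, 11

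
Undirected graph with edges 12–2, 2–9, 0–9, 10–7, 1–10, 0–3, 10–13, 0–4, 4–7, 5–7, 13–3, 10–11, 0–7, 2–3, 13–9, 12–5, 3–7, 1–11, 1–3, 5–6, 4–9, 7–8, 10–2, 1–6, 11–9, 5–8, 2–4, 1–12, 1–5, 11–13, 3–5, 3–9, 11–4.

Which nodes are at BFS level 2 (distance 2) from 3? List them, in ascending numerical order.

Level 0: 3
Level 1: 0, 1, 2, 5, 7, 9, 13
Level 2: 4, 6, 8, 10, 11, 12

4, 6, 8, 10, 11, 12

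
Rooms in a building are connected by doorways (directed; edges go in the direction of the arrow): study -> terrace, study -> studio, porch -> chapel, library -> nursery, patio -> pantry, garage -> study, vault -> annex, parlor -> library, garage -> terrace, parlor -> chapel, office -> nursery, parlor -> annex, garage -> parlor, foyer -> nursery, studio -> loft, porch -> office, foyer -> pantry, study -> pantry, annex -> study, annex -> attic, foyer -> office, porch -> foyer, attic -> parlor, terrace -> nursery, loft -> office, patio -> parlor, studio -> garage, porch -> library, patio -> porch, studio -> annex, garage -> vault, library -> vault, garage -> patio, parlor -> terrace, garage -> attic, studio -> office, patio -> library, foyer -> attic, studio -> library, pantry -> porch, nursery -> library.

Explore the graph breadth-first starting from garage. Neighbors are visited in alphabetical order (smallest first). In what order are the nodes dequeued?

garage attic parlor patio study terrace vault annex chapel library pantry porch studio nursery foyer office loft

Visit garage; enqueue attic, parlor, patio, study, terrace, vault → queue [attic, parlor, patio, study, terrace, vault]
Visit attic → queue [parlor, patio, study, terrace, vault]
Visit parlor; enqueue annex, chapel, library → queue [patio, study, terrace, vault, annex, chapel, library]
Visit patio; enqueue pantry, porch → queue [study, terrace, vault, annex, chapel, library, pantry, porch]
Visit study; enqueue studio → queue [terrace, vault, annex, chapel, library, pantry, porch, studio]
Visit terrace; enqueue nursery → queue [vault, annex, chapel, library, pantry, porch, studio, nursery]
Visit vault → queue [annex, chapel, library, pantry, porch, studio, nursery]
Visit annex → queue [chapel, library, pantry, porch, studio, nursery]
Visit chapel → queue [library, pantry, porch, studio, nursery]
Visit library → queue [pantry, porch, studio, nursery]
Visit pantry → queue [porch, studio, nursery]
Visit porch; enqueue foyer, office → queue [studio, nursery, foyer, office]
Visit studio; enqueue loft → queue [nursery, foyer, office, loft]
Visit nursery → queue [foyer, office, loft]
Visit foyer → queue [office, loft]
Visit office → queue [loft]
Visit loft → queue []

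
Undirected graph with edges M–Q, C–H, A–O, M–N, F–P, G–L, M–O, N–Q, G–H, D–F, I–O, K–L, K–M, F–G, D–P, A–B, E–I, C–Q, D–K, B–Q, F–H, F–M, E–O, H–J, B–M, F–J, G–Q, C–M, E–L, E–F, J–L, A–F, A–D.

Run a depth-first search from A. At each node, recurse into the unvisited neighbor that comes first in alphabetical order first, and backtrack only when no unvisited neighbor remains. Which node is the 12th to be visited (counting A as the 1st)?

O

Visit A
A → B
B → M
M → C
C → H
H → F
F → D
D → K
K → L
L → E
E → I
I → O
L → G
G → Q
Q → N
L → J
D → P

Visit order: A, B, M, C, H, F, D, K, L, E, I, O, G, Q, N, J, P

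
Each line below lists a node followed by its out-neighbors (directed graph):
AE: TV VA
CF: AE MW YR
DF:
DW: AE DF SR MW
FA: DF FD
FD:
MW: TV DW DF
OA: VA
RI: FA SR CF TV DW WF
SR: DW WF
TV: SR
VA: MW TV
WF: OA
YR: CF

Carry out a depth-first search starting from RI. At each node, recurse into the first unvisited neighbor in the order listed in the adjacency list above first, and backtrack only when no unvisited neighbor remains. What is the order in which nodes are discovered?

Visit RI
RI → FA
FA → DF
FA → FD
RI → SR
SR → DW
DW → AE
AE → TV
AE → VA
VA → MW
SR → WF
WF → OA
RI → CF
CF → YR

RI FA DF FD SR DW AE TV VA MW WF OA CF YR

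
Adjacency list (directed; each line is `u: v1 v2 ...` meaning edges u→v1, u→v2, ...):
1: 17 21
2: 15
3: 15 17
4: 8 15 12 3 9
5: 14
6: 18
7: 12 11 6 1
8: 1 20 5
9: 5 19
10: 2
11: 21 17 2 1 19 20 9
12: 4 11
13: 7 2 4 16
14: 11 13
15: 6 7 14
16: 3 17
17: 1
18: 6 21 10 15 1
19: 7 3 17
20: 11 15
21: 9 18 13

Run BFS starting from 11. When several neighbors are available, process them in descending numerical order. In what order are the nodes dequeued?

11, 21, 20, 19, 17, 9, 2, 1, 18, 13, 15, 7, 3, 5, 10, 6, 16, 4, 14, 12, 8

Visit 11; enqueue 21, 20, 19, 17, 9, 2, 1 → queue [21, 20, 19, 17, 9, 2, 1]
Visit 21; enqueue 18, 13 → queue [20, 19, 17, 9, 2, 1, 18, 13]
Visit 20; enqueue 15 → queue [19, 17, 9, 2, 1, 18, 13, 15]
Visit 19; enqueue 7, 3 → queue [17, 9, 2, 1, 18, 13, 15, 7, 3]
Visit 17 → queue [9, 2, 1, 18, 13, 15, 7, 3]
Visit 9; enqueue 5 → queue [2, 1, 18, 13, 15, 7, 3, 5]
Visit 2 → queue [1, 18, 13, 15, 7, 3, 5]
Visit 1 → queue [18, 13, 15, 7, 3, 5]
Visit 18; enqueue 10, 6 → queue [13, 15, 7, 3, 5, 10, 6]
Visit 13; enqueue 16, 4 → queue [15, 7, 3, 5, 10, 6, 16, 4]
Visit 15; enqueue 14 → queue [7, 3, 5, 10, 6, 16, 4, 14]
Visit 7; enqueue 12 → queue [3, 5, 10, 6, 16, 4, 14, 12]
Visit 3 → queue [5, 10, 6, 16, 4, 14, 12]
Visit 5 → queue [10, 6, 16, 4, 14, 12]
Visit 10 → queue [6, 16, 4, 14, 12]
Visit 6 → queue [16, 4, 14, 12]
Visit 16 → queue [4, 14, 12]
Visit 4; enqueue 8 → queue [14, 12, 8]
Visit 14 → queue [12, 8]
Visit 12 → queue [8]
Visit 8 → queue []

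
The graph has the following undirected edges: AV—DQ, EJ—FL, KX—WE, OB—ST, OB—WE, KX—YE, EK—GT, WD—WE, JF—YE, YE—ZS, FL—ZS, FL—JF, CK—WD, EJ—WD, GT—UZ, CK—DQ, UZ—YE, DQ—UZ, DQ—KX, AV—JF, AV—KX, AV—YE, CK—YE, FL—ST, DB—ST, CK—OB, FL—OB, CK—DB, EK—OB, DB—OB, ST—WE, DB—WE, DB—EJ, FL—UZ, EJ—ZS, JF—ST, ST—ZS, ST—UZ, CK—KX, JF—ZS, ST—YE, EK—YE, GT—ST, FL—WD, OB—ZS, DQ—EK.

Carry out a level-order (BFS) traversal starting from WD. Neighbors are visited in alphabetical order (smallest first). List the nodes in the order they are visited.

WD -> CK -> EJ -> FL -> WE -> DB -> DQ -> KX -> OB -> YE -> ZS -> JF -> ST -> UZ -> AV -> EK -> GT

Visit WD; enqueue CK, EJ, FL, WE → queue [CK, EJ, FL, WE]
Visit CK; enqueue DB, DQ, KX, OB, YE → queue [EJ, FL, WE, DB, DQ, KX, OB, YE]
Visit EJ; enqueue ZS → queue [FL, WE, DB, DQ, KX, OB, YE, ZS]
Visit FL; enqueue JF, ST, UZ → queue [WE, DB, DQ, KX, OB, YE, ZS, JF, ST, UZ]
Visit WE → queue [DB, DQ, KX, OB, YE, ZS, JF, ST, UZ]
Visit DB → queue [DQ, KX, OB, YE, ZS, JF, ST, UZ]
Visit DQ; enqueue AV, EK → queue [KX, OB, YE, ZS, JF, ST, UZ, AV, EK]
Visit KX → queue [OB, YE, ZS, JF, ST, UZ, AV, EK]
Visit OB → queue [YE, ZS, JF, ST, UZ, AV, EK]
Visit YE → queue [ZS, JF, ST, UZ, AV, EK]
Visit ZS → queue [JF, ST, UZ, AV, EK]
Visit JF → queue [ST, UZ, AV, EK]
Visit ST; enqueue GT → queue [UZ, AV, EK, GT]
Visit UZ → queue [AV, EK, GT]
Visit AV → queue [EK, GT]
Visit EK → queue [GT]
Visit GT → queue []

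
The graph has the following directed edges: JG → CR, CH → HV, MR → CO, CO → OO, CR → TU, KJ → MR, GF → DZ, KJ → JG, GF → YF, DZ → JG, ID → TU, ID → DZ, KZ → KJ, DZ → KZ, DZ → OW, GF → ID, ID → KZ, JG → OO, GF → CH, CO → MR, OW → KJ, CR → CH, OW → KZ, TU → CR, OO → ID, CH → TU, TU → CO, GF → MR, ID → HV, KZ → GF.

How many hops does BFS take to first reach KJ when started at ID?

2

Level 0: ID
Level 1: DZ, HV, KZ, TU
Level 2: CO, CR, GF, JG, KJ, OW
Level 3: CH, MR, OO, YF
KJ first appears at level 2.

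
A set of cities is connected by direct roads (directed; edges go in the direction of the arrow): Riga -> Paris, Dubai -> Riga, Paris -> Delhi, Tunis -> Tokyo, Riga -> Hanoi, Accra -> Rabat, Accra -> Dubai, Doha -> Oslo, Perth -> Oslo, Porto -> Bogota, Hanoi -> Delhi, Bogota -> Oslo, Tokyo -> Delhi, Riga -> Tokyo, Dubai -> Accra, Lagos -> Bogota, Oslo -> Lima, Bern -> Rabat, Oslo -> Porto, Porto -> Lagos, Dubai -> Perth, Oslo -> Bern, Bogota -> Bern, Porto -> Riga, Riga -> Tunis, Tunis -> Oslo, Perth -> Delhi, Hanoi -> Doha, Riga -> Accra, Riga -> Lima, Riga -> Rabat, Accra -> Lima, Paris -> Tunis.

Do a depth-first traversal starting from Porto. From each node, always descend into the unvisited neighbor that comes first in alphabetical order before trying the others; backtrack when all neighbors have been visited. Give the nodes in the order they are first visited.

Visit Porto
Porto → Bogota
Bogota → Bern
Bern → Rabat
Bogota → Oslo
Oslo → Lima
Porto → Lagos
Porto → Riga
Riga → Accra
Accra → Dubai
Dubai → Perth
Perth → Delhi
Riga → Hanoi
Hanoi → Doha
Riga → Paris
Paris → Tunis
Tunis → Tokyo

Porto → Bogota → Bern → Rabat → Oslo → Lima → Lagos → Riga → Accra → Dubai → Perth → Delhi → Hanoi → Doha → Paris → Tunis → Tokyo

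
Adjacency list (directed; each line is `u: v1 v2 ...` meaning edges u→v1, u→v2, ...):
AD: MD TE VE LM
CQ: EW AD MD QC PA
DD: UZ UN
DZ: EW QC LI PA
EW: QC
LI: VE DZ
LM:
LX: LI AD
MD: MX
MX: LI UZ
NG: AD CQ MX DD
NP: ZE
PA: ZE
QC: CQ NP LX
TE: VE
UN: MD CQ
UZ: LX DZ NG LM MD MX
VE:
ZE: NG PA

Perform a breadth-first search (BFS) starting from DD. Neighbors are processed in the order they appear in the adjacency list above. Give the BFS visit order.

DD -> UZ -> UN -> LX -> DZ -> NG -> LM -> MD -> MX -> CQ -> LI -> AD -> EW -> QC -> PA -> VE -> TE -> NP -> ZE

Visit DD; enqueue UZ, UN → queue [UZ, UN]
Visit UZ; enqueue LX, DZ, NG, LM, MD, MX → queue [UN, LX, DZ, NG, LM, MD, MX]
Visit UN; enqueue CQ → queue [LX, DZ, NG, LM, MD, MX, CQ]
Visit LX; enqueue LI, AD → queue [DZ, NG, LM, MD, MX, CQ, LI, AD]
Visit DZ; enqueue EW, QC, PA → queue [NG, LM, MD, MX, CQ, LI, AD, EW, QC, PA]
Visit NG → queue [LM, MD, MX, CQ, LI, AD, EW, QC, PA]
Visit LM → queue [MD, MX, CQ, LI, AD, EW, QC, PA]
Visit MD → queue [MX, CQ, LI, AD, EW, QC, PA]
Visit MX → queue [CQ, LI, AD, EW, QC, PA]
Visit CQ → queue [LI, AD, EW, QC, PA]
Visit LI; enqueue VE → queue [AD, EW, QC, PA, VE]
Visit AD; enqueue TE → queue [EW, QC, PA, VE, TE]
Visit EW → queue [QC, PA, VE, TE]
Visit QC; enqueue NP → queue [PA, VE, TE, NP]
Visit PA; enqueue ZE → queue [VE, TE, NP, ZE]
Visit VE → queue [TE, NP, ZE]
Visit TE → queue [NP, ZE]
Visit NP → queue [ZE]
Visit ZE → queue []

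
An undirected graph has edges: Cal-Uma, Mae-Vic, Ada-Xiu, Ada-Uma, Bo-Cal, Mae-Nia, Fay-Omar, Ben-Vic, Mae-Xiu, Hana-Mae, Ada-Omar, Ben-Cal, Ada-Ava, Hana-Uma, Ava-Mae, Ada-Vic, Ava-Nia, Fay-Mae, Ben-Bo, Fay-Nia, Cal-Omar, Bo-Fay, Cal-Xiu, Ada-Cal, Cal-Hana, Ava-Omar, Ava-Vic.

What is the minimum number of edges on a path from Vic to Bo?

Level 0: Vic
Level 1: Ada, Ava, Ben, Mae
Level 2: Bo, Cal, Fay, Hana, Nia, Omar, Uma, Xiu
Bo first appears at level 2.

2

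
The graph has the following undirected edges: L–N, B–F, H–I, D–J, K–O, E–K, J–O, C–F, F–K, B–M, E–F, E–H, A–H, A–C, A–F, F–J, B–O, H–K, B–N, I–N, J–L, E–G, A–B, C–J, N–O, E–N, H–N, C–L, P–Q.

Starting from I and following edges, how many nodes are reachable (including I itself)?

BFS from I visits: I, H, N, A, E, K, B, L, O, C, F, G, M, J, D
Reachable nodes: 15 of 17 total.

15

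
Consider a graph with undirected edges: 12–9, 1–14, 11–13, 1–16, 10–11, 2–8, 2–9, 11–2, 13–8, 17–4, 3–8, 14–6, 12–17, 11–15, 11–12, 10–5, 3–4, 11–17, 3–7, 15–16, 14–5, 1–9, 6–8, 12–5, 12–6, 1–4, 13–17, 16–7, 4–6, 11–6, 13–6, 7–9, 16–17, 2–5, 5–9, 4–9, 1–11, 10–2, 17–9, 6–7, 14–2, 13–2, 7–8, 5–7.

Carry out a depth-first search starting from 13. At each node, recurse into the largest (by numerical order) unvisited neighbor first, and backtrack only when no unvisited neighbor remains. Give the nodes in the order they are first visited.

Visit 13
13 → 17
17 → 16
16 → 15
15 → 11
11 → 12
12 → 9
9 → 7
7 → 8
8 → 6
6 → 14
14 → 5
5 → 10
10 → 2
14 → 1
1 → 4
4 → 3

13 17 16 15 11 12 9 7 8 6 14 5 10 2 1 4 3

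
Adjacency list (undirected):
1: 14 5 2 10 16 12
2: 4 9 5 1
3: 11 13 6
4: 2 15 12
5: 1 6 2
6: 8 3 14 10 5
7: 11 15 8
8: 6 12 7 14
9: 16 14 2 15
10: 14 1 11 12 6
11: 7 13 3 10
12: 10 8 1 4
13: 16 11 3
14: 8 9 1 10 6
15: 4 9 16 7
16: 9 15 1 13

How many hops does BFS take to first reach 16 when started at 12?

Level 0: 12
Level 1: 1, 4, 8, 10
Level 2: 2, 5, 6, 7, 11, 14, 15, 16
Level 3: 3, 9, 13
16 first appears at level 2.

2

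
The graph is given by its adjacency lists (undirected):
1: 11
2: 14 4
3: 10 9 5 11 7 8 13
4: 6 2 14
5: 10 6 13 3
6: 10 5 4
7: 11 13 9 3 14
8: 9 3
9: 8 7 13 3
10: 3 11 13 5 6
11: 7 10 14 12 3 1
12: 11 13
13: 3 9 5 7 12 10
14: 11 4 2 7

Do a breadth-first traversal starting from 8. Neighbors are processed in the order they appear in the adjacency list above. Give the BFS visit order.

8, 9, 3, 7, 13, 10, 5, 11, 14, 12, 6, 1, 4, 2

Visit 8; enqueue 9, 3 → queue [9, 3]
Visit 9; enqueue 7, 13 → queue [3, 7, 13]
Visit 3; enqueue 10, 5, 11 → queue [7, 13, 10, 5, 11]
Visit 7; enqueue 14 → queue [13, 10, 5, 11, 14]
Visit 13; enqueue 12 → queue [10, 5, 11, 14, 12]
Visit 10; enqueue 6 → queue [5, 11, 14, 12, 6]
Visit 5 → queue [11, 14, 12, 6]
Visit 11; enqueue 1 → queue [14, 12, 6, 1]
Visit 14; enqueue 4, 2 → queue [12, 6, 1, 4, 2]
Visit 12 → queue [6, 1, 4, 2]
Visit 6 → queue [1, 4, 2]
Visit 1 → queue [4, 2]
Visit 4 → queue [2]
Visit 2 → queue []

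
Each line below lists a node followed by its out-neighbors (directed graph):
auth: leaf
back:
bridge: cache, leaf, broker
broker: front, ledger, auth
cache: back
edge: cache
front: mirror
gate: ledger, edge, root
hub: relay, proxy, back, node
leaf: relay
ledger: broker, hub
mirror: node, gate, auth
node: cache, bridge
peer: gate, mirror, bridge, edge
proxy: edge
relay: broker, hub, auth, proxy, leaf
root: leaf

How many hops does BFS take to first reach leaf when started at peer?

2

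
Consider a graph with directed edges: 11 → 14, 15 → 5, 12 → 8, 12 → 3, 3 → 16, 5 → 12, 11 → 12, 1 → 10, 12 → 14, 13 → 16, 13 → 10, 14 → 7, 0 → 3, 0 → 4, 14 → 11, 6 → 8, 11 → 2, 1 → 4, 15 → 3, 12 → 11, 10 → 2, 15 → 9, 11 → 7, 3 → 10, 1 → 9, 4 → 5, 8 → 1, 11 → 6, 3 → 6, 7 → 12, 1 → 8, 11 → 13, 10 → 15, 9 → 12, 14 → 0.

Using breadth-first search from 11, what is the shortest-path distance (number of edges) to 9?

4

Level 0: 11
Level 1: 2, 6, 7, 12, 13, 14
Level 2: 0, 3, 8, 10, 16
Level 3: 1, 4, 15
Level 4: 5, 9
9 first appears at level 4.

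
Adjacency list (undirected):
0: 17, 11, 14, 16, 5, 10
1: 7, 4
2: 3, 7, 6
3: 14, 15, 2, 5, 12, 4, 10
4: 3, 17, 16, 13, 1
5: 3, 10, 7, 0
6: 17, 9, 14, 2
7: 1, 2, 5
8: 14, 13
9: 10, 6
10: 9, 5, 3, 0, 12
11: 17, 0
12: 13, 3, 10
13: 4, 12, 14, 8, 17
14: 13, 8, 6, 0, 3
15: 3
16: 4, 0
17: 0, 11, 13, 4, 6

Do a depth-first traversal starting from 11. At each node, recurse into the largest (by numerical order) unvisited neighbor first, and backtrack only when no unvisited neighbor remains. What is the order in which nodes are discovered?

11, 17, 13, 14, 8, 6, 9, 10, 12, 3, 15, 5, 7, 2, 1, 4, 16, 0

Visit 11
11 → 17
17 → 13
13 → 14
14 → 8
14 → 6
6 → 9
9 → 10
10 → 12
12 → 3
3 → 15
3 → 5
5 → 7
7 → 2
7 → 1
1 → 4
4 → 16
16 → 0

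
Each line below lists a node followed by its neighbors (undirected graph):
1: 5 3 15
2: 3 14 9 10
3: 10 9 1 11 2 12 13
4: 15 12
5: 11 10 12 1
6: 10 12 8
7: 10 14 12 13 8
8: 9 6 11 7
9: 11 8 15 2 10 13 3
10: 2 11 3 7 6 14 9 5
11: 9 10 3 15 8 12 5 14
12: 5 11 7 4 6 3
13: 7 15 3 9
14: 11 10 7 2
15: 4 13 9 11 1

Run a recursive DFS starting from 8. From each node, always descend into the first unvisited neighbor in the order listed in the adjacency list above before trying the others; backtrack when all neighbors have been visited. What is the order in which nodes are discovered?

Visit 8
8 → 9
9 → 11
11 → 10
10 → 2
2 → 3
3 → 1
1 → 5
5 → 12
12 → 7
7 → 14
7 → 13
13 → 15
15 → 4
12 → 6

8 9 11 10 2 3 1 5 12 7 14 13 15 4 6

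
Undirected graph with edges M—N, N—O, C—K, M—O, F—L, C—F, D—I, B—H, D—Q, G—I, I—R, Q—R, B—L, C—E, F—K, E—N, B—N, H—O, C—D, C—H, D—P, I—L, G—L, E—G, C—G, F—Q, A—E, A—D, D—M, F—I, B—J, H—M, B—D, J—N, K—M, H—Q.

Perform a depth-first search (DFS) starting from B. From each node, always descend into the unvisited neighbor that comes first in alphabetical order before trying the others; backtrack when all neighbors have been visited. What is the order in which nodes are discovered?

B, D, A, E, C, F, I, G, L, R, Q, H, M, K, N, J, O, P

Visit B
B → D
D → A
A → E
E → C
C → F
F → I
I → G
G → L
I → R
R → Q
Q → H
H → M
M → K
M → N
N → J
N → O
D → P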